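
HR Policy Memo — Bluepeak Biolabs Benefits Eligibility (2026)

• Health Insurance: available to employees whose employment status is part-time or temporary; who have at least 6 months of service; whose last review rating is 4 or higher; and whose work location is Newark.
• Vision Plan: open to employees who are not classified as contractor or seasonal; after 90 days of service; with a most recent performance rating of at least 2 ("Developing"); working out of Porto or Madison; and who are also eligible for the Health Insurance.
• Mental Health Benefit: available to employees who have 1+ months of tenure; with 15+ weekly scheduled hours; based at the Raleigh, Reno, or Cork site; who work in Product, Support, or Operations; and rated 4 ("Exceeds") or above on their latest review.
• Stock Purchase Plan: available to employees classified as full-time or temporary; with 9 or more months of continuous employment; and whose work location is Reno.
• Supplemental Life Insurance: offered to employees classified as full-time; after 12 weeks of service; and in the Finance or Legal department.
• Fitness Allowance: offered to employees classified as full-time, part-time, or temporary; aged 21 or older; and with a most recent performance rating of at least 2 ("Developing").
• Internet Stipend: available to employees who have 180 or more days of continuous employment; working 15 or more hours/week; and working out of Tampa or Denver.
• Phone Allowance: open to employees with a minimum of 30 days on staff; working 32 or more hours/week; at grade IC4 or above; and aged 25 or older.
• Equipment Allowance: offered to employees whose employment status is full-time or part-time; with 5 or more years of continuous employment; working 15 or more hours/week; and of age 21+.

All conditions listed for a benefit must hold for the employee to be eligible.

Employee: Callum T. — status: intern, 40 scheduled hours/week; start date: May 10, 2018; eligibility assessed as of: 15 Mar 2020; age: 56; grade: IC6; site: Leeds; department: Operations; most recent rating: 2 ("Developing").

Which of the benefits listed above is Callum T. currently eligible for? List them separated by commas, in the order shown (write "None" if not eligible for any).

Phone Allowance

Service from May 10, 2018 to 15 Mar 2020: 675 days.
Health Insurance — status intern ✗ (requires part-time or temporary) → not eligible.
Vision Plan — status intern ✓ (not excluded); service 675 days ≥ 90 days ✓; rating 2 ≥ 2 ✓; site Leeds ✗ (not Porto or Madison) → not eligible.
Mental Health Benefit — service 675 days ≥ 1 month (≈30 days) ✓; 40 hrs/wk ≥ 15 ✓; site Leeds ✗ (not Raleigh, Reno, or Cork) → not eligible.
Stock Purchase Plan — status intern ✗ (requires full-time or temporary) → not eligible.
Supplemental Life Insurance — status intern ✗ (requires full-time) → not eligible.
Fitness Allowance — status intern ✗ (requires full-time, part-time, or temporary) → not eligible.
Internet Stipend — service 675 days ≥ 180 days ✓; 40 hrs/wk ≥ 15 ✓; site Leeds ✗ (not Tampa or Denver) → not eligible.
Phone Allowance — service 675 days ≥ 30 days ✓; 40 hrs/wk ≥ 32 ✓; grade IC6 ≥ IC4 ✓; age 56 ≥ 25 ✓ → eligible.
Equipment Allowance — status intern ✗ (requires full-time or part-time) → not eligible.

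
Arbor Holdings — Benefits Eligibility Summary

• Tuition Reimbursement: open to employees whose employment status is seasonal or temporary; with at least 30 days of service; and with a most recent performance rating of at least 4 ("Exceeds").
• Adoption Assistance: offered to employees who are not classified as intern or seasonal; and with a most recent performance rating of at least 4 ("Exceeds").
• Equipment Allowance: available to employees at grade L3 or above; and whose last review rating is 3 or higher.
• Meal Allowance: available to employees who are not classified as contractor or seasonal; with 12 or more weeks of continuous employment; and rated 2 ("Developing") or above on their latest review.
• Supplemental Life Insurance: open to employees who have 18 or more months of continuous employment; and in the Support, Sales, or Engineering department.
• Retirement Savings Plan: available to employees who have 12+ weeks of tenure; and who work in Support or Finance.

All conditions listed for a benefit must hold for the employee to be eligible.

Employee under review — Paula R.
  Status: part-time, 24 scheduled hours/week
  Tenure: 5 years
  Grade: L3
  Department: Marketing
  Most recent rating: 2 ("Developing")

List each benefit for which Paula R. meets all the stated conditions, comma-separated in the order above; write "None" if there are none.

Meal Allowance

Tuition Reimbursement — status part-time ✗ (requires seasonal or temporary) → not eligible.
Adoption Assistance — status part-time ✓ (not excluded); rating 2 < 4 ✗ → not eligible.
Equipment Allowance — grade L3 ≥ L3 ✓; rating 2 < 3 ✗ → not eligible.
Meal Allowance — status part-time ✓ (not excluded); service 5 years ≥ 12 weeks (≈84 days) ✓; rating 2 ≥ 2 ✓ → eligible.
Supplemental Life Insurance — service 5 years ≥ 18 months (≈540 days) ✓; dept Marketing ✗ → not eligible.
Retirement Savings Plan — service 5 years ≥ 12 weeks (≈84 days) ✓; dept Marketing ✗ → not eligible.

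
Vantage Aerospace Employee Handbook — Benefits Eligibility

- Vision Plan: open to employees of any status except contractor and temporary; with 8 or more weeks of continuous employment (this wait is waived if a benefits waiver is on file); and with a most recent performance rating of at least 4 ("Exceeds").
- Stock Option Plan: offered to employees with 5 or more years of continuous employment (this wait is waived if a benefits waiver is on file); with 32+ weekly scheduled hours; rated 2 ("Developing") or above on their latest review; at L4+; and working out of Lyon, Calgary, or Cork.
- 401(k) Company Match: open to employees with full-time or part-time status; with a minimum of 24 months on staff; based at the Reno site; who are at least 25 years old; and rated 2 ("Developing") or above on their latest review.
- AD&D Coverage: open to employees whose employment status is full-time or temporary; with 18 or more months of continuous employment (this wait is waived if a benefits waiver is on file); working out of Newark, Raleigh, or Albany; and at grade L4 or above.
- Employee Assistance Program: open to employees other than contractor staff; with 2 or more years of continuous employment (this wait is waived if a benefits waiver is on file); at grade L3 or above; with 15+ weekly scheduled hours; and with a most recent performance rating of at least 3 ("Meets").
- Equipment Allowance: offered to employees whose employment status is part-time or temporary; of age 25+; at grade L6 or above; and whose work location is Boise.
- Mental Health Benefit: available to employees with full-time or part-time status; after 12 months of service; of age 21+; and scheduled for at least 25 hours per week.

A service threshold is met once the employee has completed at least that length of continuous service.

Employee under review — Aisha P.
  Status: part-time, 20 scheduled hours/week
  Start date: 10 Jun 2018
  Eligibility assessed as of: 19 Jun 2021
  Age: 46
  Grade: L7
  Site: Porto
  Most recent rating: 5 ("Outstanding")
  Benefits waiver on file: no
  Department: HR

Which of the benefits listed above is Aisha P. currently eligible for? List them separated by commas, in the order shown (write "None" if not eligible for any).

Service from 10 Jun 2018 to 19 Jun 2021: 1105 days.
Vision Plan — status part-time ✓ (not excluded); no waiver, service 1105 days ≥ 8 weeks (≈56 days) ✓; rating 5 ≥ 4 ✓ → eligible.
Stock Option Plan — no waiver, service 1105 days < 5 years (≈1825 days) ✗ → not eligible.
401(k) Company Match — status part-time ✓; service 1105 days ≥ 24 months (≈720 days) ✓; site Porto ✗ (not Reno) → not eligible.
AD&D Coverage — status part-time ✗ (requires full-time or temporary) → not eligible.
Employee Assistance Program — status part-time ✓ (not excluded); no waiver, service 1105 days ≥ 2 years (≈730 days) ✓; grade L7 ≥ L3 ✓; 20 hrs/wk ≥ 15 ✓; rating 5 ≥ 3 ✓ → eligible.
Equipment Allowance — status part-time ✓; age 46 ≥ 25 ✓; grade L7 ≥ L6 ✓; site Porto ✗ (not Boise) → not eligible.
Mental Health Benefit — status part-time ✓; service 1105 days ≥ 12 months (≈360 days) ✓; age 46 ≥ 21 ✓; 20 hrs/wk < 25 ✗ → not eligible.

Vision Plan, Employee Assistance Program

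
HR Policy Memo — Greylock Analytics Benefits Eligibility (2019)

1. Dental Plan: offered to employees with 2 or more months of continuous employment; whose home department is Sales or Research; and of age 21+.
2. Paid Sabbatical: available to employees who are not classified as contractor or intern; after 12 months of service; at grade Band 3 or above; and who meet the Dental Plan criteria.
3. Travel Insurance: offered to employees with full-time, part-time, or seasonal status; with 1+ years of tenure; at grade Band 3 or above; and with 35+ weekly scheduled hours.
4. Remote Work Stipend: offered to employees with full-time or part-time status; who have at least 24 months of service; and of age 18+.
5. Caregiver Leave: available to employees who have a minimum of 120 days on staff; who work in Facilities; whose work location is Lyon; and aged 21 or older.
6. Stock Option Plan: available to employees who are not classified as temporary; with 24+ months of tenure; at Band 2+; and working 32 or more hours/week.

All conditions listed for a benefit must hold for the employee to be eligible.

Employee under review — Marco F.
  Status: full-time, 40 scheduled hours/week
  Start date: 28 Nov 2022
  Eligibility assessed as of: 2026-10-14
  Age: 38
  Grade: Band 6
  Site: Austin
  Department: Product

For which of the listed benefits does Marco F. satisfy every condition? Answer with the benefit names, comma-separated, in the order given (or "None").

Service from 28 Nov 2022 to 2026-10-14: 1416 days.
Dental Plan — service 1416 days ≥ 2 months (≈60 days) ✓; dept Product ✗ → not eligible.
Paid Sabbatical — status full-time ✓ (not excluded); service 1416 days ≥ 12 months (≈360 days) ✓; grade Band 6 ≥ Band 3 ✓; not eligible for Dental Plan ✗ → not eligible.
Travel Insurance — status full-time ✓; service 1416 days ≥ 1 year (≈365 days) ✓; grade Band 6 ≥ Band 3 ✓; 40 hrs/wk ≥ 35 ✓ → eligible.
Remote Work Stipend — status full-time ✓; service 1416 days ≥ 24 months (≈720 days) ✓; age 38 ≥ 18 ✓ → eligible.
Caregiver Leave — service 1416 days ≥ 120 days ✓; dept Product ✗ → not eligible.
Stock Option Plan — status full-time ✓ (not excluded); service 1416 days ≥ 24 months (≈720 days) ✓; grade Band 6 ≥ Band 2 ✓; 40 hrs/wk ≥ 32 ✓ → eligible.

Travel Insurance, Remote Work Stipend, Stock Option Plan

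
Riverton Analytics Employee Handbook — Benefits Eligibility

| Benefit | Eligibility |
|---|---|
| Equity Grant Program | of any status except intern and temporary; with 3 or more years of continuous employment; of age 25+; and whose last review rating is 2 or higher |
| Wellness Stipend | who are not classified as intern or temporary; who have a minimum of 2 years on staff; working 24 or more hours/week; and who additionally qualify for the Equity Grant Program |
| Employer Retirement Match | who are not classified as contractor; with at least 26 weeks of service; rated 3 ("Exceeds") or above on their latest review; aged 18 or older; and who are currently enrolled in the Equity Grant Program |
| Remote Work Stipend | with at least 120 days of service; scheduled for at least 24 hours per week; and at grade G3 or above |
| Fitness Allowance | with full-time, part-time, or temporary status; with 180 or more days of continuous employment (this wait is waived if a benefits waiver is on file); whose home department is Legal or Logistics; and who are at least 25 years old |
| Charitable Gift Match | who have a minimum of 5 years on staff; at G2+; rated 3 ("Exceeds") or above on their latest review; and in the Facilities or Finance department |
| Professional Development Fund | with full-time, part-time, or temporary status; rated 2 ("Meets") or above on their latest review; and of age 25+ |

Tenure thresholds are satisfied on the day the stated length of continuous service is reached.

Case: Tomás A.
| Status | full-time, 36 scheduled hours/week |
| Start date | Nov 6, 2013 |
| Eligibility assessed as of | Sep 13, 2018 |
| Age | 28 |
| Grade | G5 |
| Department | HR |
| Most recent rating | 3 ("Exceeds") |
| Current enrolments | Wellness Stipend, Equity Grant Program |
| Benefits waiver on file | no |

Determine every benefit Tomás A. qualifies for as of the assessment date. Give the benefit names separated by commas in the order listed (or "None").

Equity Grant Program, Wellness Stipend, Employer Retirement Match, Remote Work Stipend, Professional Development Fund

Service from Nov 6, 2013 to Sep 13, 2018: 1772 days.
Equity Grant Program — status full-time ✓ (not excluded); service 1772 days ≥ 3 years (≈1095 days) ✓; age 28 ≥ 25 ✓; rating 3 ≥ 2 ✓ → eligible.
Wellness Stipend — status full-time ✓ (not excluded); service 1772 days ≥ 2 years (≈730 days) ✓; 36 hrs/wk ≥ 24 ✓; eligible for Equity Grant Program ✓ → eligible.
Employer Retirement Match — status full-time ✓ (not excluded); service 1772 days ≥ 26 weeks (≈182 days) ✓; rating 3 ≥ 3 ✓; age 28 ≥ 18 ✓; enrolled in Equity Grant Program ✓ → eligible.
Remote Work Stipend — service 1772 days ≥ 120 days ✓; 36 hrs/wk ≥ 24 ✓; grade G5 ≥ G3 ✓ → eligible.
Fitness Allowance — status full-time ✓; no waiver, service 1772 days ≥ 180 days ✓; dept HR ✗ → not eligible.
Charitable Gift Match — service 1772 days < 5 years (≈1825 days) ✗ → not eligible.
Professional Development Fund — status full-time ✓; rating 3 ≥ 2 ✓; age 28 ≥ 25 ✓ → eligible.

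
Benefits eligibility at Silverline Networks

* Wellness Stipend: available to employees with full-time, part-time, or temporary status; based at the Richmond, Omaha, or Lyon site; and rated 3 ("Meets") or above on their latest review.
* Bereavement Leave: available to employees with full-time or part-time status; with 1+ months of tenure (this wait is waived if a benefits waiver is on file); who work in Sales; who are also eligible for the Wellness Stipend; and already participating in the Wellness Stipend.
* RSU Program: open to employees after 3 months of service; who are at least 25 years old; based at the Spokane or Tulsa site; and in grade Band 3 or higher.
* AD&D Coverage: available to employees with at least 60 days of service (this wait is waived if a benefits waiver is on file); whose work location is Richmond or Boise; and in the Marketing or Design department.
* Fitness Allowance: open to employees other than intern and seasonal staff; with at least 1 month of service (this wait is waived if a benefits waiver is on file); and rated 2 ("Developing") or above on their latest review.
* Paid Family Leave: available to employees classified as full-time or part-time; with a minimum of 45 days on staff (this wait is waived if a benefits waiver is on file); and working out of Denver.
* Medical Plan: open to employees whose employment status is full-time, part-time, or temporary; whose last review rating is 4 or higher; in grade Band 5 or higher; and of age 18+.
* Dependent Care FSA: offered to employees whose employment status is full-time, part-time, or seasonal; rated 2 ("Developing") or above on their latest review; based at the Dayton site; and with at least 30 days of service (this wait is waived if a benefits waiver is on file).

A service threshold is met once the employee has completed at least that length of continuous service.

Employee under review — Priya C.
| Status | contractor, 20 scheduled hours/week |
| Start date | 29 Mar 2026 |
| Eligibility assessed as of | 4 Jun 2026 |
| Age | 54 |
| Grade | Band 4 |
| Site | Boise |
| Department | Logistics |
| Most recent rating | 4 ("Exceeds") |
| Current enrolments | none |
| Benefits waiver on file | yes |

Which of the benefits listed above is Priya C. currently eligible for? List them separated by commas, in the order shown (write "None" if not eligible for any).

Fitness Allowance

Service from 29 Mar 2026 to 4 Jun 2026: 67 days.
Wellness Stipend — status contractor ✗ (requires full-time, part-time, or temporary) → not eligible.
Bereavement Leave — status contractor ✗ (requires full-time or part-time) → not eligible.
RSU Program — service 67 days < 3 months (≈90 days) ✗ → not eligible.
AD&D Coverage — benefits waiver on file ✓; site Boise ✓; dept Logistics ✗ → not eligible.
Fitness Allowance — status contractor ✓ (not excluded); benefits waiver on file ✓; rating 4 ≥ 2 ✓ → eligible.
Paid Family Leave — status contractor ✗ (requires full-time or part-time) → not eligible.
Medical Plan — status contractor ✗ (requires full-time, part-time, or temporary) → not eligible.
Dependent Care FSA — status contractor ✗ (requires full-time, part-time, or seasonal) → not eligible.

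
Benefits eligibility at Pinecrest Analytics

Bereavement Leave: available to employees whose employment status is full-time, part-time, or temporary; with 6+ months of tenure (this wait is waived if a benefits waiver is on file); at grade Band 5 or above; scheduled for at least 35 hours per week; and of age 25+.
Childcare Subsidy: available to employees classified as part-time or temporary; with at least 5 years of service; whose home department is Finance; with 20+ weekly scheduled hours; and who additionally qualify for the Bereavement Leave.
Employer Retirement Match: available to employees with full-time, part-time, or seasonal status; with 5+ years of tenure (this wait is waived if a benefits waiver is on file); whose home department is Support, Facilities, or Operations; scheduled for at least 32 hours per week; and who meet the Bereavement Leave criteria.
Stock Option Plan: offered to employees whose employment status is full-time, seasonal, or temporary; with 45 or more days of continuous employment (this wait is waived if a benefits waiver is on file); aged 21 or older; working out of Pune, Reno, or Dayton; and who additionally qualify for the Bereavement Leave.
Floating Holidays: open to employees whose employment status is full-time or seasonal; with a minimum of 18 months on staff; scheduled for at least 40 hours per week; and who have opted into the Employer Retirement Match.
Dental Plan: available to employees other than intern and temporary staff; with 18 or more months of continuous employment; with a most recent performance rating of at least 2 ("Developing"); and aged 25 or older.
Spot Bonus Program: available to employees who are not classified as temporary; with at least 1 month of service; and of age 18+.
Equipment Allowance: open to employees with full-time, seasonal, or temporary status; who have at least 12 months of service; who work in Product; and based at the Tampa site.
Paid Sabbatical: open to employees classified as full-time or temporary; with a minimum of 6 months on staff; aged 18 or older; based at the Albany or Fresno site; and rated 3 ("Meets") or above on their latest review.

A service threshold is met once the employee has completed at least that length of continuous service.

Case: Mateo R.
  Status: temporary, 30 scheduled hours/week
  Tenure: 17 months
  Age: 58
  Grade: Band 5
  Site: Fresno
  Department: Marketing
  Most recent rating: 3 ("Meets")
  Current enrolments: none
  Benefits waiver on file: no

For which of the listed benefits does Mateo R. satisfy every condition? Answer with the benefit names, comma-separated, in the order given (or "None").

Bereavement Leave — status temporary ✓; no waiver, service 17 months ≥ 6 months ✓; grade Band 5 ≥ Band 5 ✓; 30 hrs/wk < 35 ✗ → not eligible.
Childcare Subsidy — status temporary ✓; service 17 months < 5 years (≈1825 days) ✗ → not eligible.
Employer Retirement Match — status temporary ✗ (requires full-time, part-time, or seasonal) → not eligible.
Stock Option Plan — status temporary ✓; no waiver, service 17 months ≥ 45 days ✓; age 58 ≥ 21 ✓; site Fresno ✗ (not Pune, Reno, or Dayton) → not eligible.
Floating Holidays — status temporary ✗ (requires full-time or seasonal) → not eligible.
Dental Plan — status temporary ✗ (excluded) → not eligible.
Spot Bonus Program — status temporary ✗ (excluded) → not eligible.
Equipment Allowance — status temporary ✓; service 17 months ≥ 12 months ✓; dept Marketing ✗ → not eligible.
Paid Sabbatical — status temporary ✓; service 17 months ≥ 6 months ✓; age 58 ≥ 18 ✓; site Fresno ✓; rating 3 ≥ 3 ✓ → eligible.

Paid Sabbatical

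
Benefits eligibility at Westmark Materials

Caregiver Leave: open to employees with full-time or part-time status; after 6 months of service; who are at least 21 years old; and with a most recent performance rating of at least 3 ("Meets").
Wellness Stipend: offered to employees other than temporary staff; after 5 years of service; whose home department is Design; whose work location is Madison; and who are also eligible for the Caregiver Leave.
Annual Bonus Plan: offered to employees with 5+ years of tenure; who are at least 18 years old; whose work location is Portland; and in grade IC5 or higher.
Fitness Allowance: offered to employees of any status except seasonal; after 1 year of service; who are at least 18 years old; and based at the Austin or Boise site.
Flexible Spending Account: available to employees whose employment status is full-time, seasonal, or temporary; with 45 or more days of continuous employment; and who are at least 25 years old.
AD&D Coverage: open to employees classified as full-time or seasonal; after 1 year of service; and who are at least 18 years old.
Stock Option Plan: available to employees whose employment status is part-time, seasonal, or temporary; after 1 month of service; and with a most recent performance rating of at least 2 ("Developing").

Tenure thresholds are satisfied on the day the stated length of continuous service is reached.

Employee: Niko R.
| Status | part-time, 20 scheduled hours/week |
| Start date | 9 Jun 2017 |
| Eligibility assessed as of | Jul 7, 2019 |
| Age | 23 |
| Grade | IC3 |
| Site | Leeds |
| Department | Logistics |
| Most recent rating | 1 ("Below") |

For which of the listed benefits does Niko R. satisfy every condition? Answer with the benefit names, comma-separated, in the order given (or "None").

Service from 9 Jun 2017 to Jul 7, 2019: 758 days.
Caregiver Leave — status part-time ✓; service 758 days ≥ 6 months (≈180 days) ✓; age 23 ≥ 21 ✓; rating 1 < 3 ✗ → not eligible.
Wellness Stipend — status part-time ✓ (not excluded); service 758 days < 5 years (≈1825 days) ✗ → not eligible.
Annual Bonus Plan — service 758 days < 5 years (≈1825 days) ✗ → not eligible.
Fitness Allowance — status part-time ✓ (not excluded); service 758 days ≥ 1 year (≈365 days) ✓; age 23 ≥ 18 ✓; site Leeds ✗ (not Austin or Boise) → not eligible.
Flexible Spending Account — status part-time ✗ (requires full-time, seasonal, or temporary) → not eligible.
AD&D Coverage — status part-time ✗ (requires full-time or seasonal) → not eligible.
Stock Option Plan — status part-time ✓; service 758 days ≥ 1 month (≈30 days) ✓; rating 1 < 2 ✗ → not eligible.

None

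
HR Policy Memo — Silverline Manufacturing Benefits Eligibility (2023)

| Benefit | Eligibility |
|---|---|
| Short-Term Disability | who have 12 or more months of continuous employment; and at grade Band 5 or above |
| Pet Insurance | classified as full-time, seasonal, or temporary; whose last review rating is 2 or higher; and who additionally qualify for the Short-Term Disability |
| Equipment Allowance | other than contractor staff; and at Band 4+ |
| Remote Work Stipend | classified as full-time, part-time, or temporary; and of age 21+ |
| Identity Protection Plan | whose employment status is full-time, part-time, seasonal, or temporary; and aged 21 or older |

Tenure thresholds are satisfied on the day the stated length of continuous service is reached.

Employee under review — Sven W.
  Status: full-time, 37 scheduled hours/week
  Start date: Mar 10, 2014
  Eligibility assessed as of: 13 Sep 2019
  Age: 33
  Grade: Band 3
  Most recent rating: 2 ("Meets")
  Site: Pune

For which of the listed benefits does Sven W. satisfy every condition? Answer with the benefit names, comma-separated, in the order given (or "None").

Remote Work Stipend, Identity Protection Plan

Service from Mar 10, 2014 to 13 Sep 2019: 2013 days.
Short-Term Disability — service 2013 days ≥ 12 months (≈360 days) ✓; grade Band 3 < Band 5 ✗ → not eligible.
Pet Insurance — status full-time ✓; rating 2 ≥ 2 ✓; not eligible for Short-Term Disability ✗ → not eligible.
Equipment Allowance — status full-time ✓ (not excluded); grade Band 3 < Band 4 ✗ → not eligible.
Remote Work Stipend — status full-time ✓; age 33 ≥ 21 ✓ → eligible.
Identity Protection Plan — status full-time ✓; age 33 ≥ 21 ✓ → eligible.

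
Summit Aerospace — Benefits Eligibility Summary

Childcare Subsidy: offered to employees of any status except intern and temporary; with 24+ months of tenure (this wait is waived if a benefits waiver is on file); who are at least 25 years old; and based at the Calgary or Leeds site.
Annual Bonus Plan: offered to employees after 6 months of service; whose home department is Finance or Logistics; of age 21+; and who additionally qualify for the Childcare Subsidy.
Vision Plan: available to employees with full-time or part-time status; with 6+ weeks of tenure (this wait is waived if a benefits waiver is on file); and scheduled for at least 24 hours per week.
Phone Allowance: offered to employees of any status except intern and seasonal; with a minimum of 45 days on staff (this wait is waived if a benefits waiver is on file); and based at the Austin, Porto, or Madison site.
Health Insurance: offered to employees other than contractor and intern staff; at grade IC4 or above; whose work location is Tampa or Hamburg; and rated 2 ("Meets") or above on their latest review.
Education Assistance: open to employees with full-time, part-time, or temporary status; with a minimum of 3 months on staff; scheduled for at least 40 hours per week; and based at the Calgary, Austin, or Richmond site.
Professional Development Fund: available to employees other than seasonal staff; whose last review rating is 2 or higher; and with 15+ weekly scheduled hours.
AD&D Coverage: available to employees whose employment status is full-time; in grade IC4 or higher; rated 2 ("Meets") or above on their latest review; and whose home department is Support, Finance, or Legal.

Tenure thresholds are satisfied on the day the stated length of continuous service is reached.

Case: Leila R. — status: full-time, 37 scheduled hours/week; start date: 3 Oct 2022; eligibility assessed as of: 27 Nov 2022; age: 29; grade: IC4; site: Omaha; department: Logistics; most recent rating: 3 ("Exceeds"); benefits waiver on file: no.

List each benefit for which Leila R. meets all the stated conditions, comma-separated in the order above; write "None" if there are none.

Service from 3 Oct 2022 to 27 Nov 2022: 55 days.
Childcare Subsidy — status full-time ✓ (not excluded); no waiver, service 55 days < 24 months (≈720 days) ✗ → not eligible.
Annual Bonus Plan — service 55 days < 6 months (≈180 days) ✗ → not eligible.
Vision Plan — status full-time ✓; no waiver, service 55 days ≥ 6 weeks (≈42 days) ✓; 37 hrs/wk ≥ 24 ✓ → eligible.
Phone Allowance — status full-time ✓ (not excluded); no waiver, service 55 days ≥ 45 days ✓; site Omaha ✗ (not Austin, Porto, or Madison) → not eligible.
Health Insurance — status full-time ✓ (not excluded); grade IC4 ≥ IC4 ✓; site Omaha ✗ (not Tampa or Hamburg) → not eligible.
Education Assistance — status full-time ✓; service 55 days < 3 months (≈90 days) ✗ → not eligible.
Professional Development Fund — status full-time ✓ (not excluded); rating 3 ≥ 2 ✓; 37 hrs/wk ≥ 15 ✓ → eligible.
AD&D Coverage — status full-time ✓; grade IC4 ≥ IC4 ✓; rating 3 ≥ 2 ✓; dept Logistics ✗ → not eligible.

Vision Plan, Professional Development Fund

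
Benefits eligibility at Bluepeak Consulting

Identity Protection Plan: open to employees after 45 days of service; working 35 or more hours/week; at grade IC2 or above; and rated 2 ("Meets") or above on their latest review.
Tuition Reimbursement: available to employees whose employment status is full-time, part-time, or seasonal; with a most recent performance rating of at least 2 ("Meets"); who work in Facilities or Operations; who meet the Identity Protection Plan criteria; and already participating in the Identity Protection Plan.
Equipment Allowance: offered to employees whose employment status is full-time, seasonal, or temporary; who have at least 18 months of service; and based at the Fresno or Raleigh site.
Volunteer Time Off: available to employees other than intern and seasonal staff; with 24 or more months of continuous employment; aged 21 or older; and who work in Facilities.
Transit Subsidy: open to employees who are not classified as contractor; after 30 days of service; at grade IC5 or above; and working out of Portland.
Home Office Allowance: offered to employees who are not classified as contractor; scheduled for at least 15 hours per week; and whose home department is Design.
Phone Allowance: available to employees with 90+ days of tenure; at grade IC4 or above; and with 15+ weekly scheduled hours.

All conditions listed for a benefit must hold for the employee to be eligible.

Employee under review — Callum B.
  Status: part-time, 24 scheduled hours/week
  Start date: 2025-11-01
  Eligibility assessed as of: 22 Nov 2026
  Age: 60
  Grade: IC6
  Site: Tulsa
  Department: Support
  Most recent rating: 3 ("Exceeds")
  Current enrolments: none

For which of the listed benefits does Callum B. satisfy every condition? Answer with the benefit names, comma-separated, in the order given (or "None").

Phone Allowance

Service from 2025-11-01 to 22 Nov 2026: 386 days.
Identity Protection Plan — service 386 days ≥ 45 days ✓; 24 hrs/wk < 35 ✗ → not eligible.
Tuition Reimbursement — status part-time ✓; rating 3 ≥ 2 ✓; dept Support ✗ → not eligible.
Equipment Allowance — status part-time ✗ (requires full-time, seasonal, or temporary) → not eligible.
Volunteer Time Off — status part-time ✓ (not excluded); service 386 days < 24 months (≈720 days) ✗ → not eligible.
Transit Subsidy — status part-time ✓ (not excluded); service 386 days ≥ 30 days ✓; grade IC6 ≥ IC5 ✓; site Tulsa ✗ (not Portland) → not eligible.
Home Office Allowance — status part-time ✓ (not excluded); 24 hrs/wk ≥ 15 ✓; dept Support ✗ → not eligible.
Phone Allowance — service 386 days ≥ 90 days ✓; grade IC6 ≥ IC4 ✓; 24 hrs/wk ≥ 15 ✓ → eligible.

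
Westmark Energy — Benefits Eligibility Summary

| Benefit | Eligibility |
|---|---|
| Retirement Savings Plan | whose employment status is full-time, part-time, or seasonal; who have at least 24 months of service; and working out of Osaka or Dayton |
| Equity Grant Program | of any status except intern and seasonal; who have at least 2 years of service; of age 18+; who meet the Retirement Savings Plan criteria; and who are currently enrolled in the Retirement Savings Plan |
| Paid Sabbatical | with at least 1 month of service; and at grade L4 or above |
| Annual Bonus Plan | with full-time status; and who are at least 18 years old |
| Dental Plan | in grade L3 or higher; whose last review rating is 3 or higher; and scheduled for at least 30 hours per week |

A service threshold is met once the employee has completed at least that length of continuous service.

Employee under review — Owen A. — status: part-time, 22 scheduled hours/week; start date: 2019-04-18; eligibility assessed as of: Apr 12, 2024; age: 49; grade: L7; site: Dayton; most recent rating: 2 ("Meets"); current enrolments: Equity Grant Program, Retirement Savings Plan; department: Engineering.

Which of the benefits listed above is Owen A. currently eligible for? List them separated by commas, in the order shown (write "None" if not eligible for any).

Retirement Savings Plan, Equity Grant Program, Paid Sabbatical

Service from 2019-04-18 to Apr 12, 2024: 1821 days.
Retirement Savings Plan — status part-time ✓; service 1821 days ≥ 24 months (≈720 days) ✓; site Dayton ✓ → eligible.
Equity Grant Program — status part-time ✓ (not excluded); service 1821 days ≥ 2 years (≈730 days) ✓; age 49 ≥ 18 ✓; eligible for Retirement Savings Plan ✓; enrolled in Retirement Savings Plan ✓ → eligible.
Paid Sabbatical — service 1821 days ≥ 1 month (≈30 days) ✓; grade L7 ≥ L4 ✓ → eligible.
Annual Bonus Plan — status part-time ✗ (requires full-time) → not eligible.
Dental Plan — grade L7 ≥ L3 ✓; rating 2 < 3 ✗ → not eligible.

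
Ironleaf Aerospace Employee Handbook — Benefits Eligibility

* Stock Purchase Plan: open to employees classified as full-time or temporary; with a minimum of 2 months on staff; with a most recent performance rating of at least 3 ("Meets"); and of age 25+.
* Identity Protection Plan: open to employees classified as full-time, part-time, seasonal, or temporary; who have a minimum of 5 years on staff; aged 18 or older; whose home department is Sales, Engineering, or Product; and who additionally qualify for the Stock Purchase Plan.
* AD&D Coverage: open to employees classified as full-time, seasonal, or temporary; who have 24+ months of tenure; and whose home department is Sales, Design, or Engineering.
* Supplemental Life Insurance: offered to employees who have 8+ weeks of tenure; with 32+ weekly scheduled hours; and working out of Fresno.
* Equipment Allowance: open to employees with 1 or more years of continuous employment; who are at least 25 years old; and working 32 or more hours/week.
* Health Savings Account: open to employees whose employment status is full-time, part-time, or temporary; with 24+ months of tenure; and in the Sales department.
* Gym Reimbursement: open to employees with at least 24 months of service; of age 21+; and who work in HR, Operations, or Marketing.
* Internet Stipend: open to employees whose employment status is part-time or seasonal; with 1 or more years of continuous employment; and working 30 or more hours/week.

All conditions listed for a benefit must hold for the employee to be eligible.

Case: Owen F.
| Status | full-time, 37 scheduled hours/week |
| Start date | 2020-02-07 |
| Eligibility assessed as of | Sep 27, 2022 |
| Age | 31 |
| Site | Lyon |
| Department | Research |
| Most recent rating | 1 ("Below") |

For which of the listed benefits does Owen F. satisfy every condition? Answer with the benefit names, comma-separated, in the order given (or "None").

Equipment Allowance

Service from 2020-02-07 to Sep 27, 2022: 963 days.
Stock Purchase Plan — status full-time ✓; service 963 days ≥ 2 months (≈60 days) ✓; rating 1 < 3 ✗ → not eligible.
Identity Protection Plan — status full-time ✓; service 963 days < 5 years (≈1825 days) ✗ → not eligible.
AD&D Coverage — status full-time ✓; service 963 days ≥ 24 months (≈720 days) ✓; dept Research ✗ → not eligible.
Supplemental Life Insurance — service 963 days ≥ 8 weeks (≈56 days) ✓; 37 hrs/wk ≥ 32 ✓; site Lyon ✗ (not Fresno) → not eligible.
Equipment Allowance — service 963 days ≥ 1 year (≈365 days) ✓; age 31 ≥ 25 ✓; 37 hrs/wk ≥ 32 ✓ → eligible.
Health Savings Account — status full-time ✓; service 963 days ≥ 24 months (≈720 days) ✓; dept Research ✗ → not eligible.
Gym Reimbursement — service 963 days ≥ 24 months (≈720 days) ✓; age 31 ≥ 21 ✓; dept Research ✗ → not eligible.
Internet Stipend — status full-time ✗ (requires part-time or seasonal) → not eligible.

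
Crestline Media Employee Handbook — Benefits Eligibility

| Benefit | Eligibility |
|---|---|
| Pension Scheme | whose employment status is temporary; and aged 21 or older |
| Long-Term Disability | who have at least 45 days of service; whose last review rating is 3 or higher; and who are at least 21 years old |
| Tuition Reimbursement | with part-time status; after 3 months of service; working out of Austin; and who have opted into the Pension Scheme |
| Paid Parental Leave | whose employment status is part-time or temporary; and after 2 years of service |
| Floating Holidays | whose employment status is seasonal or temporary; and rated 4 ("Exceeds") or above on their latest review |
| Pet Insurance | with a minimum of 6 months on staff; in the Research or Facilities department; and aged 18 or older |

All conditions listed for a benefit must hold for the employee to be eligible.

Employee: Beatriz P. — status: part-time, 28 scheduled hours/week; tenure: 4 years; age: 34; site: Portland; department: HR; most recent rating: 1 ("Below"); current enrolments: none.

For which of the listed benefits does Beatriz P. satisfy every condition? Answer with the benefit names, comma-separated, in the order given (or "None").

Pension Scheme — status part-time ✗ (requires temporary) → not eligible.
Long-Term Disability — service 4 years ≥ 45 days ✓; rating 1 < 3 ✗ → not eligible.
Tuition Reimbursement — status part-time ✓; service 4 years ≥ 3 months (≈90 days) ✓; site Portland ✗ (not Austin) → not eligible.
Paid Parental Leave — status part-time ✓; service 4 years ≥ 2 years ✓ → eligible.
Floating Holidays — status part-time ✗ (requires seasonal or temporary) → not eligible.
Pet Insurance — service 4 years ≥ 6 months (≈180 days) ✓; dept HR ✗ → not eligible.

Paid Parental Leave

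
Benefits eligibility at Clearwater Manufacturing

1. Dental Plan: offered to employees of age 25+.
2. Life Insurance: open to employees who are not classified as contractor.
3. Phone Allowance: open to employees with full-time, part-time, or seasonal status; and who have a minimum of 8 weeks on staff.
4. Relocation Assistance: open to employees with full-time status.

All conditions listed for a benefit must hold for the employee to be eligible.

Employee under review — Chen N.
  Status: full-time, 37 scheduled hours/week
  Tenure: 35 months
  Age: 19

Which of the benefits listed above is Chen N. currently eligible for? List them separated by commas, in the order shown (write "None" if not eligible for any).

Dental Plan — age 19 < 25 ✗ → not eligible.
Life Insurance — status full-time ✓ (not excluded) → eligible.
Phone Allowance — status full-time ✓; service 35 months ≥ 8 weeks (≈56 days) ✓ → eligible.
Relocation Assistance — status full-time ✓ → eligible.

Life Insurance, Phone Allowance, Relocation Assistance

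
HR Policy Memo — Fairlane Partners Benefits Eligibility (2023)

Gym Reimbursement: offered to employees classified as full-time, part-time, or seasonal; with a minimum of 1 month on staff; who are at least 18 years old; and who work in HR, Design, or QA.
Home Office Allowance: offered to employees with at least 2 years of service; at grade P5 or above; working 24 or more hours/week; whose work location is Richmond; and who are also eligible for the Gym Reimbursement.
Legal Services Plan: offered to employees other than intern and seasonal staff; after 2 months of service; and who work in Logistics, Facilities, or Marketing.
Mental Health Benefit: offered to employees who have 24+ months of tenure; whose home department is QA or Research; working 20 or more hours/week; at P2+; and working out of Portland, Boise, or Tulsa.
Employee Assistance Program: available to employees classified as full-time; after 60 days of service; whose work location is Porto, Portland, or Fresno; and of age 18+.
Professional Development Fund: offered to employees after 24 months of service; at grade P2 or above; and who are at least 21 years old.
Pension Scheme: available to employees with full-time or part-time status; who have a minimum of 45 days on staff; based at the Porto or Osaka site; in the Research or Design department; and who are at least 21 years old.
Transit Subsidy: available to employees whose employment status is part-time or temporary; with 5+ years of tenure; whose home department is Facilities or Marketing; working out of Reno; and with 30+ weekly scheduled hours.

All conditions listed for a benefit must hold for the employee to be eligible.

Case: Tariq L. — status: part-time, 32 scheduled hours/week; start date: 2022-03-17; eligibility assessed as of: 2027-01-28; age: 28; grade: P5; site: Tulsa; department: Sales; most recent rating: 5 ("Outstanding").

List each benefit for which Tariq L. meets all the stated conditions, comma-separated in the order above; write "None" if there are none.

Professional Development Fund

Service from 2022-03-17 to 2027-01-28: 1778 days.
Gym Reimbursement — status part-time ✓; service 1778 days ≥ 1 month (≈30 days) ✓; age 28 ≥ 18 ✓; dept Sales ✗ → not eligible.
Home Office Allowance — service 1778 days ≥ 2 years (≈730 days) ✓; grade P5 ≥ P5 ✓; 32 hrs/wk ≥ 24 ✓; site Tulsa ✗ (not Richmond) → not eligible.
Legal Services Plan — status part-time ✓ (not excluded); service 1778 days ≥ 2 months (≈60 days) ✓; dept Sales ✗ → not eligible.
Mental Health Benefit — service 1778 days ≥ 24 months (≈720 days) ✓; dept Sales ✗ → not eligible.
Employee Assistance Program — status part-time ✗ (requires full-time) → not eligible.
Professional Development Fund — service 1778 days ≥ 24 months (≈720 days) ✓; grade P5 ≥ P2 ✓; age 28 ≥ 21 ✓ → eligible.
Pension Scheme — status part-time ✓; service 1778 days ≥ 45 days ✓; site Tulsa ✗ (not Porto or Osaka) → not eligible.
Transit Subsidy — status part-time ✓; service 1778 days < 5 years (≈1825 days) ✗ → not eligible.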